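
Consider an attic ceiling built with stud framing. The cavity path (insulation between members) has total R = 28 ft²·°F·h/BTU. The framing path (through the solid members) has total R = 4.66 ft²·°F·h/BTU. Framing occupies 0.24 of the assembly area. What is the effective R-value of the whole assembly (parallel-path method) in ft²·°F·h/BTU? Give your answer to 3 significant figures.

U_eff = 0.76/28 + 0.24/4.66 = 0.02714 + 0.0515 = 0.07865
R_eff = 1/U_eff = 12.72 ft²·°F·h/BTU

12.7 ft²·°F·h/BTU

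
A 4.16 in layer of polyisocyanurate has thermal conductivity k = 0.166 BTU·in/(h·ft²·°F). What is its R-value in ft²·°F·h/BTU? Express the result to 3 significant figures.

25.1 ft²·°F·h/BTU

R = L/k = 4.16/0.166 = 25.06 ft²·°F·h/BTU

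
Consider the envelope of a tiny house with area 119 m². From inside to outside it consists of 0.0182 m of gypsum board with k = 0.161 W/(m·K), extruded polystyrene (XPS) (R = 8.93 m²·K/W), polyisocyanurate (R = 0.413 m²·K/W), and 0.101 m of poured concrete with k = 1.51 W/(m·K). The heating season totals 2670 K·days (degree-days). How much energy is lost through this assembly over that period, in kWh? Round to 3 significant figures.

801 kWh

0.0182/0.161 = 0.113
0.101/1.51 = 0.06689
R_total = 0.113 + 8.93 + 0.413 + 0.06689 = 9.523 m²·K/W
E = A × HDD × 24 / R / 1000 = 119 × 2670 × 24 / 9.523 / 1000 = 800.8 kWh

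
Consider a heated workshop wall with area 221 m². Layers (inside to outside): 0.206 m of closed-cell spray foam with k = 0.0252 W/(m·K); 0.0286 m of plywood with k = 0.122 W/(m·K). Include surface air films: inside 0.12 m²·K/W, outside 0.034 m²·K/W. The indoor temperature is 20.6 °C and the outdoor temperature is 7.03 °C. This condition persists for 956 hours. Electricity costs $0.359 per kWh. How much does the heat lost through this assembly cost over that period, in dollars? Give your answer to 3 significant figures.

0.206/0.0252 = 8.175
0.0286/0.122 = 0.2344
R_total = 0.12 + 8.175 + 0.2344 + 0.034 = 8.563 m²·K/W
Q = 221 × (20.6 − 7.03) / 8.563 = 350.2 W
E = 350.2 W × 956 h / 1000 = 334.8 kWh
Cost = 334.8 × 0.359 = $120.2

120 dollars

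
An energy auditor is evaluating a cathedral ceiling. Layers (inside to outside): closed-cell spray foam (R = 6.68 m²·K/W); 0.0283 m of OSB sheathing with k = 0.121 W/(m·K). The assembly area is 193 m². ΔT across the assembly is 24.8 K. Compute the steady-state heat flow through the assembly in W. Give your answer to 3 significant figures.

0.0283/0.121 = 0.2339
R_total = 6.68 + 0.2339 = 6.914 m²·K/W
Q = A·ΔT/R = 193 × 24.8 / 6.914 = 692.3 W

692 W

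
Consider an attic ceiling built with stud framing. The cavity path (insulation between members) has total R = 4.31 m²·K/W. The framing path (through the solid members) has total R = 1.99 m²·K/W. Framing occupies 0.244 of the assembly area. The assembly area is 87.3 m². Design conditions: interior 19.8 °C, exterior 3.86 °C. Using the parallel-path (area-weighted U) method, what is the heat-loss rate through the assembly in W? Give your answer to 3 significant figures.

415 W

U_eff = 0.756/4.31 + 0.244/1.99 = 0.1754 + 0.1226 = 0.298
R_eff = 1/U_eff = 3.355 m²·K/W
Q = 87.3 × (19.8 − 3.86) / 3.355 = 414.7 W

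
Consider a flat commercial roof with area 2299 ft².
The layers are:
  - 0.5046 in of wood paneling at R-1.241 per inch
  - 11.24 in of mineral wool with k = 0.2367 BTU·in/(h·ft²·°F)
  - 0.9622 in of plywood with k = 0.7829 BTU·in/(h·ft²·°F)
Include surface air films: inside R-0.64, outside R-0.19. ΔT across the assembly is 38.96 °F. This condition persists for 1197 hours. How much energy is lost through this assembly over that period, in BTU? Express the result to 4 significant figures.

2137000 BTU

0.5046 × 1.241 = 0.62621
11.24/0.2367 = 47.486
0.9622/0.7829 = 1.229
R_total = 0.64 + 0.62621 + 47.486 + 1.229 + 0.19 = 50.171 ft²·°F·h/BTU
Q = 2299 × 38.96 / 50.171 = 1785.3 BTU/h
E = 1785.3 × 1197 = 2137000 BTU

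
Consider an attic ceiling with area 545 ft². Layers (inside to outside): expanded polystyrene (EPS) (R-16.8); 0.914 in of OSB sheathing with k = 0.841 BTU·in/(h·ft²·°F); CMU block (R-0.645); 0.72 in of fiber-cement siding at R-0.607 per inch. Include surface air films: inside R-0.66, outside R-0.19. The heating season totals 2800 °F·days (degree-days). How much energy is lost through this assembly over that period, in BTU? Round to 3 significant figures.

0.914/0.841 = 1.087
0.72 × 0.607 = 0.437
R_total = 0.66 + 16.8 + 1.087 + 0.645 + 0.437 + 0.19 = 19.82 ft²·°F·h/BTU
E = A × HDD × 24 / R = 545 × 2800 × 24 / 19.82 = 1848000 BTU

1850000 BTU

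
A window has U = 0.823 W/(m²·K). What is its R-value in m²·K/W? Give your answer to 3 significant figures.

1.22 m²·K/W

R = 1/U = 1/0.823 = 1.215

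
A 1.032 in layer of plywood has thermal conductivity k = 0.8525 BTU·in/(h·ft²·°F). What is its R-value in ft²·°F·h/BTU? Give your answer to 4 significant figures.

1.211 ft²·°F·h/BTU

R = L/k = 1.032/0.8525 = 1.2106 ft²·°F·h/BTU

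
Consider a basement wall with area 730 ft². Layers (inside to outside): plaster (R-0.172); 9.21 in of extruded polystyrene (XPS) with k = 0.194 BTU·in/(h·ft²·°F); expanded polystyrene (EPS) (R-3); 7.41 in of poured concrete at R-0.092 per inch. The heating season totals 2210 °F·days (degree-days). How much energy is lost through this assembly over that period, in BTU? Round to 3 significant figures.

9.21/0.194 = 47.47
7.41 × 0.092 = 0.6817
R_total = 0.172 + 47.47 + 3 + 0.6817 = 51.33 ft²·°F·h/BTU
E = A × HDD × 24 / R = 730 × 2210 × 24 / 51.33 = 754300 BTU

754000 BTU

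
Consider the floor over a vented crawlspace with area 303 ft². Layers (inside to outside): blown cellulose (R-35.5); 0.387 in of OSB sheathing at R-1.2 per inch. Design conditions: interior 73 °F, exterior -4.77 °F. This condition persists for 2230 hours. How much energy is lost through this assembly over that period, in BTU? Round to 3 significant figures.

0.387 × 1.2 = 0.4644
R_total = 35.5 + 0.4644 = 35.96 ft²·°F·h/BTU
Q = 303 × (73 − (-4.77)) / 35.96 = 655.2 BTU/h
E = 655.2 × 2230 = 1461000 BTU

1460000 BTU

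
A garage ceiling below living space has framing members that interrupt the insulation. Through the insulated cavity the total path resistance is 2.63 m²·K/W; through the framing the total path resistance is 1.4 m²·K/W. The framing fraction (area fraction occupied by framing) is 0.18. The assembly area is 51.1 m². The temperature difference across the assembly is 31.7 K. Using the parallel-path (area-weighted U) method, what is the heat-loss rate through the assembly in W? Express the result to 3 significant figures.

U_eff = 0.82/2.63 + 0.18/1.4 = 0.3118 + 0.1286 = 0.4404
R_eff = 1/U_eff = 2.271 m²·K/W
Q = 51.1 × 31.7 / 2.271 = 713.3 W

713 W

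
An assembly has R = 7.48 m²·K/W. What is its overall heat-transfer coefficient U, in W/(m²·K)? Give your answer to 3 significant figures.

U = 1/R = 1/7.48 = 0.1337

0.134 W/(m²·K)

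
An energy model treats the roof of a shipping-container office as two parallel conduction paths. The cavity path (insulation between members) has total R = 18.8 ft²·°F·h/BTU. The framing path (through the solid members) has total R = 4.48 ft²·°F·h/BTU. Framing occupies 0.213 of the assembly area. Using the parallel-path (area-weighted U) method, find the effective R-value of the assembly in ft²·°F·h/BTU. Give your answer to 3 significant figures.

U_eff = 0.787/18.8 + 0.213/4.48 = 0.04186 + 0.04754 = 0.08941
R_eff = 1/U_eff = 11.18 ft²·°F·h/BTU

11.2 ft²·°F·h/BTU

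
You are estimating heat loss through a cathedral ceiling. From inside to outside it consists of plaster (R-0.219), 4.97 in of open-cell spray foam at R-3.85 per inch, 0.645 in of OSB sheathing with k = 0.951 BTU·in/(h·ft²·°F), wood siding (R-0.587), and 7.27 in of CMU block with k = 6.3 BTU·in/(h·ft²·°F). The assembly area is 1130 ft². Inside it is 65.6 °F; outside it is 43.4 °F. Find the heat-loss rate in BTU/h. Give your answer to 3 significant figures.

4.97 × 3.85 = 19.13
0.645/0.951 = 0.6782
7.27/6.3 = 1.154
R_total = 0.219 + 19.13 + 0.6782 + 0.587 + 1.154 = 21.77 ft²·°F·h/BTU
Q = A·ΔT/R = 1130 × (65.6 − 43.4) / 21.77 = 1152 BTU/h

1150 BTU/h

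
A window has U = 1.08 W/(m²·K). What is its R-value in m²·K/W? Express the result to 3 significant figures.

R = 1/U = 1/1.08 = 0.9259

0.926 m²·K/W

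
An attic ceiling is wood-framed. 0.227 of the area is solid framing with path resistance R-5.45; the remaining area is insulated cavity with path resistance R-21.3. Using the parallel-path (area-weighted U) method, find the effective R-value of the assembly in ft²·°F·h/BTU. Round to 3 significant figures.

12.8 ft²·°F·h/BTU

U_eff = 0.773/21.3 + 0.227/5.45 = 0.03629 + 0.04165 = 0.07794
R_eff = 1/U_eff = 12.83 ft²·°F·h/BTU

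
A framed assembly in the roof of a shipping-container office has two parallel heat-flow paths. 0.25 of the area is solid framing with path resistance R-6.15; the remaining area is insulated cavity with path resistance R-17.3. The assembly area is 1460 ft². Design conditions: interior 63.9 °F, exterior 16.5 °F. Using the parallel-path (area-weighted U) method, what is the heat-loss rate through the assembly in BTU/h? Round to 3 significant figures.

U_eff = 0.75/17.3 + 0.25/6.15 = 0.04335 + 0.04065 = 0.084
R_eff = 1/U_eff = 11.9 ft²·°F·h/BTU
Q = 1460 × (63.9 − 16.5) / 11.9 = 5813 BTU/h

5810 BTU/h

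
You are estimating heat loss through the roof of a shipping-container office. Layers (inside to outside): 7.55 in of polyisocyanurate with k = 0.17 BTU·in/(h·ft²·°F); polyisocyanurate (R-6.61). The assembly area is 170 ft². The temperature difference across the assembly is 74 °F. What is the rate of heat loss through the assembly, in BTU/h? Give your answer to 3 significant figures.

7.55/0.17 = 44.41
R_total = 44.41 + 6.61 = 51.02 ft²·°F·h/BTU
Q = A·ΔT/R = 170 × 74 / 51.02 = 246.6 BTU/h

247 BTU/h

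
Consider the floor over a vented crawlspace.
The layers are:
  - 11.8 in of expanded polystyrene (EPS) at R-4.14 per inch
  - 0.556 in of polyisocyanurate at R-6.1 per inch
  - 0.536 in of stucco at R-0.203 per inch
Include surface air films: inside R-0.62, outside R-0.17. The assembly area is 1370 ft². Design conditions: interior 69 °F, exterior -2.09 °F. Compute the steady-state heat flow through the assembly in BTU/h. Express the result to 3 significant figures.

1830 BTU/h

11.8 × 4.14 = 48.85
0.556 × 6.1 = 3.392
0.536 × 0.203 = 0.1088
R_total = 0.62 + 48.85 + 3.392 + 0.1088 + 0.17 = 53.14 ft²·°F·h/BTU
Q = A·ΔT/R = 1370 × (69 − (-2.09)) / 53.14 = 1833 BTU/h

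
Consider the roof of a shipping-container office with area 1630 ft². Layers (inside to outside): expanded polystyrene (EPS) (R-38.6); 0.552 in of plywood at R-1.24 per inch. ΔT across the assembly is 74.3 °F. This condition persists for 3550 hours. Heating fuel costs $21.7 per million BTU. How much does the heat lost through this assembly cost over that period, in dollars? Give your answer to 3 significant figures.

0.552 × 1.24 = 0.6845
R_total = 38.6 + 0.6845 = 39.28 ft²·°F·h/BTU
Q = 1630 × 74.3 / 39.28 = 3083 BTU/h
E = 3083 × 3550 = 10940000 BTU
Cost = 10940000/10⁶ × 21.7 = $237.5

237 dollars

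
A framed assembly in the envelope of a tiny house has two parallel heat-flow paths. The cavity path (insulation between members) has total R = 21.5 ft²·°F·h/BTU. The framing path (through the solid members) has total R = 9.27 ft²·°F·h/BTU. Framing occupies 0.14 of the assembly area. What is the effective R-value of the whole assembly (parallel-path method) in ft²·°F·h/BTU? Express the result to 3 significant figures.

18.1 ft²·°F·h/BTU

U_eff = 0.86/21.5 + 0.14/9.27 = 0.04 + 0.0151 = 0.0551
R_eff = 1/U_eff = 18.15 ft²·°F·h/BTU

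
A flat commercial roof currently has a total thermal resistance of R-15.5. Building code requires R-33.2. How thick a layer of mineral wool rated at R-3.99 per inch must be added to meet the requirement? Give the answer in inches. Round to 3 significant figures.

ΔR = 33.2 − 15.5 = 17.7 ft²·°F·h/BTU
L = ΔR / (R/in) = 17.7/3.99 = 4.436 in

4.44 in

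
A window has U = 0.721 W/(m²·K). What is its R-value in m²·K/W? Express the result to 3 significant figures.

1.39 m²·K/W

R = 1/U = 1/0.721 = 1.387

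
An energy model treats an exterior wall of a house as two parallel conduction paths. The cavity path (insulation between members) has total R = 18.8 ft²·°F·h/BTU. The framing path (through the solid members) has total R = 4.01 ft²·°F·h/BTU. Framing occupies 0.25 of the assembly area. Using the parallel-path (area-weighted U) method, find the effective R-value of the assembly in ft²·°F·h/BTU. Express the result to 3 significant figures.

9.78 ft²·°F·h/BTU

U_eff = 0.75/18.8 + 0.25/4.01 = 0.03989 + 0.06234 = 0.1022
R_eff = 1/U_eff = 9.781 ft²·°F·h/BTU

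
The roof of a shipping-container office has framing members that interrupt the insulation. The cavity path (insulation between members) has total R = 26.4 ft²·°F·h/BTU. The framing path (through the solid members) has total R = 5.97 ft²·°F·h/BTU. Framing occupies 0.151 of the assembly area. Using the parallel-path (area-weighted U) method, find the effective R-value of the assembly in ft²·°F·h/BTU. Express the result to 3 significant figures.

17.4 ft²·°F·h/BTU

U_eff = 0.849/26.4 + 0.151/5.97 = 0.03216 + 0.02529 = 0.05745
R_eff = 1/U_eff = 17.41 ft²·°F·h/BTU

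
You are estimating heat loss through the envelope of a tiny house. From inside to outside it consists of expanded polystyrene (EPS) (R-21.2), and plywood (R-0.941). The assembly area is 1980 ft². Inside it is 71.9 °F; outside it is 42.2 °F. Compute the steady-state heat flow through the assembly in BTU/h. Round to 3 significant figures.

2660 BTU/h

R_total = 21.2 + 0.941 = 22.14 ft²·°F·h/BTU
Q = A·ΔT/R = 1980 × (71.9 − 42.2) / 22.14 = 2656 BTU/h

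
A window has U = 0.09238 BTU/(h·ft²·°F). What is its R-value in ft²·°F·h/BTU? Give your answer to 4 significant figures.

10.82 ft²·°F·h/BTU

R = 1/U = 1/0.09238 = 10.825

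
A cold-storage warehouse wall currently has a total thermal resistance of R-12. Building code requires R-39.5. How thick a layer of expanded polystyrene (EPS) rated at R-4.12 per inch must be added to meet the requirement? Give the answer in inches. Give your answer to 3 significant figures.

6.67 in

ΔR = 39.5 − 12 = 27.5 ft²·°F·h/BTU
L = ΔR / (R/in) = 27.5/4.12 = 6.675 in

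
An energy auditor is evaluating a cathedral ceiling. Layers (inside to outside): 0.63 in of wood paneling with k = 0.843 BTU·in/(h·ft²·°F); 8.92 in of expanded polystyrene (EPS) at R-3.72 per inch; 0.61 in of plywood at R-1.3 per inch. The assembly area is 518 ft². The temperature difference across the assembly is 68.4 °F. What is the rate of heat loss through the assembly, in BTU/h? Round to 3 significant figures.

1020 BTU/h

0.63/0.843 = 0.7473
8.92 × 3.72 = 33.18
0.61 × 1.3 = 0.793
R_total = 0.7473 + 33.18 + 0.793 = 34.72 ft²·°F·h/BTU
Q = A·ΔT/R = 518 × 68.4 / 34.72 = 1020 BTU/h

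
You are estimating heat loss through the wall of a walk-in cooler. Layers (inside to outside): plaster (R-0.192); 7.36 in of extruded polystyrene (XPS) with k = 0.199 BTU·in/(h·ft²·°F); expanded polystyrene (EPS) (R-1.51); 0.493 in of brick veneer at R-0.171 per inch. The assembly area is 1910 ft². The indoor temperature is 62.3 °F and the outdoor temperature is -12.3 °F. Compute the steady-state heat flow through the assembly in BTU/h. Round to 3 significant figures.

3680 BTU/h

7.36/0.199 = 36.98
0.493 × 0.171 = 0.0843
R_total = 0.192 + 36.98 + 1.51 + 0.0843 = 38.77 ft²·°F·h/BTU
Q = A·ΔT/R = 1910 × (62.3 − (-12.3)) / 38.77 = 3675 BTU/h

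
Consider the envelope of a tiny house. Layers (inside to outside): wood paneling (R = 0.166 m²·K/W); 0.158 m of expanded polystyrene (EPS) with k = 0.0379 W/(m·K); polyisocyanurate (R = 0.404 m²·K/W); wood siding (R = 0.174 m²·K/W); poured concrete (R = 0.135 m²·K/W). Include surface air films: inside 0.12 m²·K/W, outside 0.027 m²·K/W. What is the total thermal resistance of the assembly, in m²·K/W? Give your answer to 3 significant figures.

0.158/0.0379 = 4.169
R_total = 0.12 + 0.166 + 4.169 + 0.404 + 0.174 + 0.135 + 0.027 = 5.195 m²·K/W

5.19 m²·K/W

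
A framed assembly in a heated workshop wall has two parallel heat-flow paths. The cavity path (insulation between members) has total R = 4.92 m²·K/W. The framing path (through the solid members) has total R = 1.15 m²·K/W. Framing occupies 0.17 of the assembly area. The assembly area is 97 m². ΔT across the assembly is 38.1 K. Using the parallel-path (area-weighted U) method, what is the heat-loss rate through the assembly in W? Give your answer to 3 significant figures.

1170 W

U_eff = 0.83/4.92 + 0.17/1.15 = 0.1687 + 0.1478 = 0.3165
R_eff = 1/U_eff = 3.159 m²·K/W
Q = 97 × 38.1 / 3.159 = 1170 W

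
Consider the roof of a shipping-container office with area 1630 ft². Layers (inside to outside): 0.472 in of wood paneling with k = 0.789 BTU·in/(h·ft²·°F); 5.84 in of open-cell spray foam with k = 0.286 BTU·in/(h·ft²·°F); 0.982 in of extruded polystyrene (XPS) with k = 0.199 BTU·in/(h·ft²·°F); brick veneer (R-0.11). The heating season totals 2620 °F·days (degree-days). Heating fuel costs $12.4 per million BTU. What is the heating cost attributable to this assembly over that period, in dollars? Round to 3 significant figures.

0.472/0.789 = 0.5982
5.84/0.286 = 20.42
0.982/0.199 = 4.935
R_total = 0.5982 + 20.42 + 4.935 + 0.11 = 26.06 ft²·°F·h/BTU
E = A × HDD × 24 / R = 1630 × 2620 × 24 / 26.06 = 3933000 BTU
Cost = 3933000/10⁶ × 12.4 = $48.76

48.8 dollars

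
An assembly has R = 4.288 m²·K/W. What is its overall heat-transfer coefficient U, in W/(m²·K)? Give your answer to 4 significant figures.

U = 1/R = 1/4.288 = 0.23321

0.2332 W/(m²·K)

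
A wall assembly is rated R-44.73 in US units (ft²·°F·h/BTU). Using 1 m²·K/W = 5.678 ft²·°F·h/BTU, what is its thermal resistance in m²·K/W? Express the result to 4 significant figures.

7.878 m²·K/W

R_SI = 44.73/5.678 = 7.8778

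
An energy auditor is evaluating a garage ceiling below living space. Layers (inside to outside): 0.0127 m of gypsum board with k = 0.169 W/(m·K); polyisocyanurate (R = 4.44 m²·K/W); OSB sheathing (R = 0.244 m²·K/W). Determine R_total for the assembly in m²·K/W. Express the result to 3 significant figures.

0.0127/0.169 = 0.07515
R_total = 0.07515 + 4.44 + 0.244 = 4.759 m²·K/W

4.76 m²·K/W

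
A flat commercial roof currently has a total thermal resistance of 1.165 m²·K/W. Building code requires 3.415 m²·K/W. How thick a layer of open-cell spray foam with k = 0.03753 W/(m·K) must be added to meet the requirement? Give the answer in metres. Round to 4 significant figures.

0.08444 m

ΔR = 3.415 − 1.165 = 2.25 m²·K/W
L = ΔR × k = 2.25 × 0.03753 = 0.084443 m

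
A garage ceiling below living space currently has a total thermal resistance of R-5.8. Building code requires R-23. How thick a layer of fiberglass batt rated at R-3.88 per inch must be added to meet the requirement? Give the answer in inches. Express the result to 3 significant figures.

ΔR = 23 − 5.8 = 17.2 ft²·°F·h/BTU
L = ΔR / (R/in) = 17.2/3.88 = 4.433 in

4.43 in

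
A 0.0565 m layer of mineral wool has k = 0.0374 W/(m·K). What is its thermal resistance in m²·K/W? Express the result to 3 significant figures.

1.51 m²·K/W

R = L/k = 0.0565/0.0374 = 1.511 m²·K/W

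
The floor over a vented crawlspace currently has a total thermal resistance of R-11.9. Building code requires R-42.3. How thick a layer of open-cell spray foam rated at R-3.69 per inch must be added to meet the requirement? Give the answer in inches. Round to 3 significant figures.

ΔR = 42.3 − 11.9 = 30.4 ft²·°F·h/BTU
L = ΔR / (R/in) = 30.4/3.69 = 8.238 in

8.24 in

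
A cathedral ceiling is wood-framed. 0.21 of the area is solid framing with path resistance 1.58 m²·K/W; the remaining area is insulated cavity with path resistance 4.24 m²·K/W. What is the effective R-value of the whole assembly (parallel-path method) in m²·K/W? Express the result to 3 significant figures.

U_eff = 0.79/4.24 + 0.21/1.58 = 0.1863 + 0.1329 = 0.3192
R_eff = 1/U_eff = 3.133 m²·K/W

3.13 m²·K/W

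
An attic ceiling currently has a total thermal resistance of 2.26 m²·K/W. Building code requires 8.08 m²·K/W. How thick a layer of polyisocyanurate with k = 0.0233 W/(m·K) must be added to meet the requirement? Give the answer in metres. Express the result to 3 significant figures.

0.136 m

ΔR = 8.08 − 2.26 = 5.82 m²·K/W
L = ΔR × k = 5.82 × 0.0233 = 0.1356 m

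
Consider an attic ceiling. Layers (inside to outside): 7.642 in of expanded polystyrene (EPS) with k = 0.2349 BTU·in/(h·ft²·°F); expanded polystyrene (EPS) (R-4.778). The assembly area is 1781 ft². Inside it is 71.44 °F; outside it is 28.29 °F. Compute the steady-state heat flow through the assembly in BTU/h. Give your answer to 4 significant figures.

2060 BTU/h

7.642/0.2349 = 32.533
R_total = 32.533 + 4.778 = 37.311 ft²·°F·h/BTU
Q = A·ΔT/R = 1781 × (71.44 − 28.29) / 37.311 = 2059.7 BTU/h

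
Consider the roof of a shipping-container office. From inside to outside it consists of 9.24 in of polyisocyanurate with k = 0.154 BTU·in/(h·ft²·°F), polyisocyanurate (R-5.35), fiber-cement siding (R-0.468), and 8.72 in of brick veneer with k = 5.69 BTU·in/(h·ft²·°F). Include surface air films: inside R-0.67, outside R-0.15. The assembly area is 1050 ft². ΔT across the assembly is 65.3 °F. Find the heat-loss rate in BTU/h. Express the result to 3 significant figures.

9.24/0.154 = 60
8.72/5.69 = 1.533
R_total = 0.67 + 60 + 5.35 + 0.468 + 1.533 + 0.15 = 68.17 ft²·°F·h/BTU
Q = A·ΔT/R = 1050 × 65.3 / 68.17 = 1006 BTU/h

1010 BTU/h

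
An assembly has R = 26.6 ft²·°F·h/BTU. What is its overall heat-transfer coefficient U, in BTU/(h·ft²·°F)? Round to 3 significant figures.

0.0376 BTU/(h·ft²·°F)

U = 1/R = 1/26.6 = 0.03759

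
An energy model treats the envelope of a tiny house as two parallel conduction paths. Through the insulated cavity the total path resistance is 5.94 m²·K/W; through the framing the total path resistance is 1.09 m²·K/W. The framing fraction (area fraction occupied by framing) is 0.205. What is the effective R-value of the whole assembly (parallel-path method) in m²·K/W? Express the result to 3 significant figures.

3.11 m²·K/W

U_eff = 0.795/5.94 + 0.205/1.09 = 0.1338 + 0.1881 = 0.3219
R_eff = 1/U_eff = 3.106 m²·K/W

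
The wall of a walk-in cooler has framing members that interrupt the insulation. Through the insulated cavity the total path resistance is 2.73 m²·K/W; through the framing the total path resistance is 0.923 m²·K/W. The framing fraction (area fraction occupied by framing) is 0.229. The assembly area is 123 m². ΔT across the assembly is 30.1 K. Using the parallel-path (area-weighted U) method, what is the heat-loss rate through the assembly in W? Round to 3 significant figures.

1960 W

U_eff = 0.771/2.73 + 0.229/0.923 = 0.2824 + 0.2481 = 0.5305
R_eff = 1/U_eff = 1.885 m²·K/W
Q = 123 × 30.1 / 1.885 = 1964 W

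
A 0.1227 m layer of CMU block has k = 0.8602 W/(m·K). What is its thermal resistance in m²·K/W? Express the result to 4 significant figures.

R = L/k = 0.1227/0.8602 = 0.14264 m²·K/W

0.1426 m²·K/W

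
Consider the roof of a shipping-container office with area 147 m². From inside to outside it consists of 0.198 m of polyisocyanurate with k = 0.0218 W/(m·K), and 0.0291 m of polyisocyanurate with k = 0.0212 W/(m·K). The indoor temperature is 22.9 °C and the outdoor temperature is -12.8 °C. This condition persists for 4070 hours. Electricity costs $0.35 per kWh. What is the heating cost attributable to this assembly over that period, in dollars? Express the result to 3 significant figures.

0.198/0.0218 = 9.083
0.0291/0.0212 = 1.373
R_total = 9.083 + 1.373 = 10.46 m²·K/W
Q = 147 × (22.9 − (-12.8)) / 10.46 = 501.9 W
E = 501.9 W × 4070 h / 1000 = 2043 kWh
Cost = 2043 × 0.35 = $715

715 dollars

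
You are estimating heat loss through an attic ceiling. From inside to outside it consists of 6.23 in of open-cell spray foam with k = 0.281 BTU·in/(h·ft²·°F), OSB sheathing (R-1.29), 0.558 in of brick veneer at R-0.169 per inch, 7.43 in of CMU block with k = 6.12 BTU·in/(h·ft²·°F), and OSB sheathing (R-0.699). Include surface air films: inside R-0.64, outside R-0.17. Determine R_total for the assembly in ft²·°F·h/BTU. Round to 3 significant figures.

6.23/0.281 = 22.17
0.558 × 0.169 = 0.0943
7.43/6.12 = 1.214
R_total = 0.64 + 22.17 + 1.29 + 0.0943 + 1.214 + 0.699 + 0.17 = 26.28 ft²·°F·h/BTU

26.3 ft²·°F·h/BTU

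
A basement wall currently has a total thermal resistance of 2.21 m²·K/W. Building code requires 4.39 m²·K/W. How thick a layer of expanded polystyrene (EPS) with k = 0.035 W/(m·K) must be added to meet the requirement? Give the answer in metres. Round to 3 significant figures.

0.0763 m

ΔR = 4.39 − 2.21 = 2.18 m²·K/W
L = ΔR × k = 2.18 × 0.035 = 0.0763 m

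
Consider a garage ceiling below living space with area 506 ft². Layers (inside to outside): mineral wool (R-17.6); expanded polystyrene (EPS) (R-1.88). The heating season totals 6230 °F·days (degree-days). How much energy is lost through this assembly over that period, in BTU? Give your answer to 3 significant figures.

R_total = 17.6 + 1.88 = 19.48 ft²·°F·h/BTU
E = A × HDD × 24 / R = 506 × 6230 × 24 / 19.48 = 3884000 BTU

3880000 BTU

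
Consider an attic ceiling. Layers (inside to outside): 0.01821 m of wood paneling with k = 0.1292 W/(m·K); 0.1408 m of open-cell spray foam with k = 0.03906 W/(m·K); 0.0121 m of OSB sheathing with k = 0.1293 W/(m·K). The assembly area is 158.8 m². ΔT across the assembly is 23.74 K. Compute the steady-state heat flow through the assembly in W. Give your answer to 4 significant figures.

981.9 W

0.01821/0.1292 = 0.14094
0.1408/0.03906 = 3.6047
0.0121/0.1293 = 0.093581
R_total = 0.14094 + 3.6047 + 0.093581 = 3.8392 m²·K/W
Q = A·ΔT/R = 158.8 × 23.74 / 3.8392 = 981.94 W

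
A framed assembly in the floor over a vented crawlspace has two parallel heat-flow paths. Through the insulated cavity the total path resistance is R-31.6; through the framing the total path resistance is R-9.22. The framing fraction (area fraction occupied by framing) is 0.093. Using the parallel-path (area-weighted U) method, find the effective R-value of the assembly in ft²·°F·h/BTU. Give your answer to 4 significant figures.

U_eff = 0.907/31.6 + 0.093/9.22 = 0.028703 + 0.010087 = 0.038789
R_eff = 1/U_eff = 25.78 ft²·°F·h/BTU

25.78 ft²·°F·h/BTU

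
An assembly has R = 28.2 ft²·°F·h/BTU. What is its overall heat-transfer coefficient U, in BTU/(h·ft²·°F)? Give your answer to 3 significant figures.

U = 1/R = 1/28.2 = 0.03546

0.0355 BTU/(h·ft²·°F)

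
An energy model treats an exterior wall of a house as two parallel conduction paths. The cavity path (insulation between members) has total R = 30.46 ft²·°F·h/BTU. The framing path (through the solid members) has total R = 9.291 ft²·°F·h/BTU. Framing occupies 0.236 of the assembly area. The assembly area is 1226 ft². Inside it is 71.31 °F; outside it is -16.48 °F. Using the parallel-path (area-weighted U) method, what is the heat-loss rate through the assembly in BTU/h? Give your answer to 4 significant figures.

5434 BTU/h

U_eff = 0.764/30.46 + 0.236/9.291 = 0.025082 + 0.025401 = 0.050483
R_eff = 1/U_eff = 19.809 ft²·°F·h/BTU
Q = 1226 × (71.31 − (-16.48)) / 19.809 = 5433.5 BTU/h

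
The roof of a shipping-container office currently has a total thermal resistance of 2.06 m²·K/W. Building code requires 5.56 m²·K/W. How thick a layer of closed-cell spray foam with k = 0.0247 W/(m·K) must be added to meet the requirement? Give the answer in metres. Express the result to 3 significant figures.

ΔR = 5.56 − 2.06 = 3.5 m²·K/W
L = ΔR × k = 3.5 × 0.0247 = 0.08645 m

0.0864 m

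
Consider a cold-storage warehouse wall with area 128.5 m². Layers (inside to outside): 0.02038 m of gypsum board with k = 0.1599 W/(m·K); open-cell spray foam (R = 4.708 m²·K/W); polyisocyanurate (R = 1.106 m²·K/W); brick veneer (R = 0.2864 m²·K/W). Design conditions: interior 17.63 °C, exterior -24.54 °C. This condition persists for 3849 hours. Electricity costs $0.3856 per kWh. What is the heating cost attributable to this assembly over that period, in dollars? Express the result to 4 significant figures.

0.02038/0.1599 = 0.12745
R_total = 0.12745 + 4.708 + 1.106 + 0.2864 = 6.2279 m²·K/W
Q = 128.5 × (17.63 − (-24.54)) / 6.2279 = 870.1 W
E = 870.1 W × 3849 h / 1000 = 3349 kWh
Cost = 3349 × 0.3856 = $1291.4

1291 dollars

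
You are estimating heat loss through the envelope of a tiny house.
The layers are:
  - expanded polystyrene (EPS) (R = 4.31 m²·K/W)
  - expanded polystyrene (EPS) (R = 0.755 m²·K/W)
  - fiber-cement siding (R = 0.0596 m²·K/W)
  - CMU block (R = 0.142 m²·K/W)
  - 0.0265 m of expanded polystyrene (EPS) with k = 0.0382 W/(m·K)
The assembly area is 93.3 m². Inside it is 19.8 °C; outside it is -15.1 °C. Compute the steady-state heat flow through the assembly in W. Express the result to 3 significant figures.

546 W

0.0265/0.0382 = 0.6937
R_total = 4.31 + 0.755 + 0.0596 + 0.142 + 0.6937 = 5.96 m²·K/W
Q = A·ΔT/R = 93.3 × (19.8 − (-15.1)) / 5.96 = 546.3 W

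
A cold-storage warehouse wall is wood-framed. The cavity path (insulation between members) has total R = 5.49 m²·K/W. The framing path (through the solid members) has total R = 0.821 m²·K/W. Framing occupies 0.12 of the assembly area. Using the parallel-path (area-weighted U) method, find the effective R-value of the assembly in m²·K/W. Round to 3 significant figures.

U_eff = 0.88/5.49 + 0.12/0.821 = 0.1603 + 0.1462 = 0.3065
R_eff = 1/U_eff = 3.263 m²·K/W

3.26 m²·K/W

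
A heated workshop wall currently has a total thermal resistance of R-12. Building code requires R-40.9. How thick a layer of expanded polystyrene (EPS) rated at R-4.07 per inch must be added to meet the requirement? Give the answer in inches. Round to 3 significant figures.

ΔR = 40.9 − 12 = 28.9 ft²·°F·h/BTU
L = ΔR / (R/in) = 28.9/4.07 = 7.101 in

7.10 in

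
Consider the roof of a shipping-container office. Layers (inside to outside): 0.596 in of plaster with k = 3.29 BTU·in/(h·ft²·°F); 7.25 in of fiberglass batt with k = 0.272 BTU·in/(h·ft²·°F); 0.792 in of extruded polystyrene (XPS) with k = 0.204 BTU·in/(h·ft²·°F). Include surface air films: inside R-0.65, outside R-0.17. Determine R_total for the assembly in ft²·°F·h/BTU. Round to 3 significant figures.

0.596/3.29 = 0.1812
7.25/0.272 = 26.65
0.792/0.204 = 3.882
R_total = 0.65 + 0.1812 + 26.65 + 3.882 + 0.17 = 31.54 ft²·°F·h/BTU

31.5 ft²·°F·h/BTU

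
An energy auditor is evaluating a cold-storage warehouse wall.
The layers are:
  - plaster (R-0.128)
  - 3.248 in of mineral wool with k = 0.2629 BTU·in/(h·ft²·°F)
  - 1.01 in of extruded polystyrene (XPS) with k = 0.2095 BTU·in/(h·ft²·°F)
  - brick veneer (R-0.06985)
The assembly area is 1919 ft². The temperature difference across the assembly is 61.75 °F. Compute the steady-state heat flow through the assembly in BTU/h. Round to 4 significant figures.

6821 BTU/h

3.248/0.2629 = 12.355
1.01/0.2095 = 4.821
R_total = 0.128 + 12.355 + 4.821 + 0.06985 = 17.373 ft²·°F·h/BTU
Q = A·ΔT/R = 1919 × 61.75 / 17.373 = 6820.7 BTU/h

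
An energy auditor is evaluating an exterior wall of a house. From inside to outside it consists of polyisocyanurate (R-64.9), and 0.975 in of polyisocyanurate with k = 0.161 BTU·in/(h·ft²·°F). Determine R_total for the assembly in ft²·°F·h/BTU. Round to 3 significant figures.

71.0 ft²·°F·h/BTU

0.975/0.161 = 6.056
R_total = 64.9 + 6.056 = 70.96 ft²·°F·h/BTU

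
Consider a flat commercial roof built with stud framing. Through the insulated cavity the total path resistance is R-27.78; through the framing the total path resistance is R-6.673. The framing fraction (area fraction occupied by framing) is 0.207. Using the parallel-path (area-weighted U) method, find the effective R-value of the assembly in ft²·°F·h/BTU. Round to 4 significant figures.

U_eff = 0.793/27.78 + 0.207/6.673 = 0.028546 + 0.031021 = 0.059566
R_eff = 1/U_eff = 16.788 ft²·°F·h/BTU

16.79 ft²·°F·h/BTU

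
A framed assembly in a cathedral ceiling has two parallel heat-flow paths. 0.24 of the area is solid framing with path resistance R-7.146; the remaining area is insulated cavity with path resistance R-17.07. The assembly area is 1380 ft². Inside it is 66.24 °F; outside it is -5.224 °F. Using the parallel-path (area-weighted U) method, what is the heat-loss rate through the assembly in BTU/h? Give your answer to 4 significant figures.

U_eff = 0.76/17.07 + 0.24/7.146 = 0.044523 + 0.033585 = 0.078108
R_eff = 1/U_eff = 12.803 ft²·°F·h/BTU
Q = 1380 × (66.24 − (-5.224)) / 12.803 = 7703 BTU/h

7703 BTU/h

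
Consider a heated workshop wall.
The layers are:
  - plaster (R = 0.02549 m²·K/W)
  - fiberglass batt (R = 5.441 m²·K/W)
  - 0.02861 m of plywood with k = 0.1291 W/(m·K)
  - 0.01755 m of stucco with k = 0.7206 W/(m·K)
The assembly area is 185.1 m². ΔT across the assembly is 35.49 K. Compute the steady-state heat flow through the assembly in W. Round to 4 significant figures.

0.02861/0.1291 = 0.22161
0.01755/0.7206 = 0.024355
R_total = 0.02549 + 5.441 + 0.22161 + 0.024355 = 5.7125 m²·K/W
Q = A·ΔT/R = 185.1 × 35.49 / 5.7125 = 1150 W

1150 W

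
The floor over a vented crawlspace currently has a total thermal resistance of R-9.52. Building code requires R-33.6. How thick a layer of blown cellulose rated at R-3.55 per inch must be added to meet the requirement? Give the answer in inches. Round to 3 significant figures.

ΔR = 33.6 − 9.52 = 24.08 ft²·°F·h/BTU
L = ΔR / (R/in) = 24.08/3.55 = 6.783 in

6.78 in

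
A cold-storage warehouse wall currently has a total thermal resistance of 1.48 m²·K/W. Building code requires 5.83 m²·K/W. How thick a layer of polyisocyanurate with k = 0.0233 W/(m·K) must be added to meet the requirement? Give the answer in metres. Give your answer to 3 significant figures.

0.101 m

ΔR = 5.83 − 1.48 = 4.35 m²·K/W
L = ΔR × k = 4.35 × 0.0233 = 0.1014 m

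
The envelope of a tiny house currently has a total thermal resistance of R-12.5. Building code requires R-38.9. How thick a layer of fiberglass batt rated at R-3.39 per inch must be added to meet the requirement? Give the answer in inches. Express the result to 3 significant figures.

ΔR = 38.9 − 12.5 = 26.4 ft²·°F·h/BTU
L = ΔR / (R/in) = 26.4/3.39 = 7.788 in

7.79 in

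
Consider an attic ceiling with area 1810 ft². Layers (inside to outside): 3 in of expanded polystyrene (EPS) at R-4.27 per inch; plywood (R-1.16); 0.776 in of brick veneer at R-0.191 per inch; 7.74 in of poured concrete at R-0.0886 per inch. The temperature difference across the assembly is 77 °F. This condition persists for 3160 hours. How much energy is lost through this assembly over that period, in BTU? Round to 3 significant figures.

3 × 4.27 = 12.81
0.776 × 0.191 = 0.1482
7.74 × 0.0886 = 0.6858
R_total = 12.81 + 1.16 + 0.1482 + 0.6858 = 14.8 ft²·°F·h/BTU
Q = 1810 × 77 / 14.8 = 9414 BTU/h
E = 9414 × 3160 = 29750000 BTU

29700000 BTU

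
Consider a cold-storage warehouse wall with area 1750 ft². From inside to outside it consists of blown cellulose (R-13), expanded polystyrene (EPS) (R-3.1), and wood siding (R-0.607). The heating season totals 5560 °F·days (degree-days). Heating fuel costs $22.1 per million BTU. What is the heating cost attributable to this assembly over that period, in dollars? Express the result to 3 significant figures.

R_total = 13 + 3.1 + 0.607 = 16.71 ft²·°F·h/BTU
E = A × HDD × 24 / R = 1750 × 5560 × 24 / 16.71 = 13980000 BTU
Cost = 13980000/10⁶ × 22.1 = $308.9

309 dollars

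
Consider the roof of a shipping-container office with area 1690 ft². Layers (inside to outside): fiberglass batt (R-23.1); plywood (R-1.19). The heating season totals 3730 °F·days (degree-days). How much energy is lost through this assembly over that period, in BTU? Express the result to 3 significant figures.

6230000 BTU

R_total = 23.1 + 1.19 = 24.29 ft²·°F·h/BTU
E = A × HDD × 24 / R = 1690 × 3730 × 24 / 24.29 = 6228000 BTU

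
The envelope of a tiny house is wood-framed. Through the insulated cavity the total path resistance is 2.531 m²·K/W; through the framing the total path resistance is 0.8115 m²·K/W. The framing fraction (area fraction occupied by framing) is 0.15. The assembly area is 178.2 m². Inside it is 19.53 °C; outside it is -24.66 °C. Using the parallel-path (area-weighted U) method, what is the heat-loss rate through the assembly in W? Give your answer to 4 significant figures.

4100 W

U_eff = 0.85/2.531 + 0.15/0.8115 = 0.33584 + 0.18484 = 0.52068
R_eff = 1/U_eff = 1.9206 m²·K/W
Q = 178.2 × (19.53 − (-24.66)) / 1.9206 = 4100.2 W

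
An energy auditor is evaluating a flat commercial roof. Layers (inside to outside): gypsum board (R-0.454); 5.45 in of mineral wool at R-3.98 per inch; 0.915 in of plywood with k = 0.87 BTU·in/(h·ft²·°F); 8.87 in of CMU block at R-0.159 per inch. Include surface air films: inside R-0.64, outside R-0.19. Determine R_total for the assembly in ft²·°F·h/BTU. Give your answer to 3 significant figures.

5.45 × 3.98 = 21.69
0.915/0.87 = 1.052
8.87 × 0.159 = 1.41
R_total = 0.64 + 0.454 + 21.69 + 1.052 + 1.41 + 0.19 = 25.44 ft²·°F·h/BTU

25.4 ft²·°F·h/BTU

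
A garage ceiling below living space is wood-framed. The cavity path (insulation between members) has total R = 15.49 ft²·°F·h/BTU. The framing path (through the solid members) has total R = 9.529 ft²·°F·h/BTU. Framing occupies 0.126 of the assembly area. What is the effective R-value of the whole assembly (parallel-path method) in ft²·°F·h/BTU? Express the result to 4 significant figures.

U_eff = 0.874/15.49 + 0.126/9.529 = 0.056423 + 0.013223 = 0.069646
R_eff = 1/U_eff = 14.358 ft²·°F·h/BTU

14.36 ft²·°F·h/BTU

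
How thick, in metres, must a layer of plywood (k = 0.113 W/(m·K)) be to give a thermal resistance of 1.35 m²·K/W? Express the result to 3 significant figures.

L = R·k = 1.35 × 0.113 = 0.1526 m

0.153 m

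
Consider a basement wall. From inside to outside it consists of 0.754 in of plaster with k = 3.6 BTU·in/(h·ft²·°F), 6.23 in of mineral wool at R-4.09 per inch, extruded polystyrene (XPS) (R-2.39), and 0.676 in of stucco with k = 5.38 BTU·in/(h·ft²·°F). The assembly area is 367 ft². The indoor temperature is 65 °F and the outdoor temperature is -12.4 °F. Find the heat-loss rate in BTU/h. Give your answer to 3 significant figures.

1010 BTU/h

0.754/3.6 = 0.2094
6.23 × 4.09 = 25.48
0.676/5.38 = 0.1257
R_total = 0.2094 + 25.48 + 2.39 + 0.1257 = 28.21 ft²·°F·h/BTU
Q = A·ΔT/R = 367 × (65 − (-12.4)) / 28.21 = 1007 BTU/h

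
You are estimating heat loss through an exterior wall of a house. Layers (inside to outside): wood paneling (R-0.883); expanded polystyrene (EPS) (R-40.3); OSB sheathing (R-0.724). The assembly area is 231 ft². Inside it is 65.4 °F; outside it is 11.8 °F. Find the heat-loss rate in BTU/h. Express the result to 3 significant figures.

295 BTU/h

R_total = 0.883 + 40.3 + 0.724 = 41.91 ft²·°F·h/BTU
Q = A·ΔT/R = 231 × (65.4 − 11.8) / 41.91 = 295.5 BTU/h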